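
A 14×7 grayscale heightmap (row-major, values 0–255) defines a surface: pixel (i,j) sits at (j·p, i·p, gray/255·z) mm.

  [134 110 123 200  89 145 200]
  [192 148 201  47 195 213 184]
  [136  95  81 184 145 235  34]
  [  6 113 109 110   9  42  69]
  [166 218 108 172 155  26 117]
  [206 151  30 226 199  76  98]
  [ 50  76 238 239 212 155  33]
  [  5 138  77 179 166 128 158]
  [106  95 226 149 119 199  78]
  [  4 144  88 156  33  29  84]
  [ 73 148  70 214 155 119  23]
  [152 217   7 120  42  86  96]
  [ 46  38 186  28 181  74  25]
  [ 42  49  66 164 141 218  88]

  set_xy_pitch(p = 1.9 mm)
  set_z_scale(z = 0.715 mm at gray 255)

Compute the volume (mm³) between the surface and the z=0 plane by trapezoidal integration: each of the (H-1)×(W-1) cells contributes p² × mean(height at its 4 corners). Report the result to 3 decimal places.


height_mm = gray/255 × 0.715; cell vol = 1.9² × mean(4 corners)
unit = 1.9² × 0.715 / (4×255) = 0.00253054 mm³ per gray-sum
row 0: Σ corner-gray over 6 cells = 3652  → 9.2415
row 1: Σ corner-gray over 6 cells = 3634  → 9.1960
row 2: Σ corner-gray over 6 cells = 2491  → 6.3036
row 3: Σ corner-gray over 6 cells = 2482  → 6.2808
row 4: Σ corner-gray over 6 cells = 3309  → 8.3736
row 5: Σ corner-gray over 6 cells = 3591  → 9.0872
row 6: Σ corner-gray over 6 cells = 3462  → 8.7607
row 7: Σ corner-gray over 6 cells = 3299  → 8.3482
row 8: Σ corner-gray over 6 cells = 2748  → 6.9539
row 9: Σ corner-gray over 6 cells = 2496  → 6.3162
row 10: Σ corner-gray over 6 cells = 2700  → 6.8325
row 11: Σ corner-gray over 6 cells = 2277  → 5.7620
row 12: Σ corner-gray over 6 cells = 2491  → 6.3036
Σ rows: total corner-gray = 38632  → 97.7598 mm³

97.760


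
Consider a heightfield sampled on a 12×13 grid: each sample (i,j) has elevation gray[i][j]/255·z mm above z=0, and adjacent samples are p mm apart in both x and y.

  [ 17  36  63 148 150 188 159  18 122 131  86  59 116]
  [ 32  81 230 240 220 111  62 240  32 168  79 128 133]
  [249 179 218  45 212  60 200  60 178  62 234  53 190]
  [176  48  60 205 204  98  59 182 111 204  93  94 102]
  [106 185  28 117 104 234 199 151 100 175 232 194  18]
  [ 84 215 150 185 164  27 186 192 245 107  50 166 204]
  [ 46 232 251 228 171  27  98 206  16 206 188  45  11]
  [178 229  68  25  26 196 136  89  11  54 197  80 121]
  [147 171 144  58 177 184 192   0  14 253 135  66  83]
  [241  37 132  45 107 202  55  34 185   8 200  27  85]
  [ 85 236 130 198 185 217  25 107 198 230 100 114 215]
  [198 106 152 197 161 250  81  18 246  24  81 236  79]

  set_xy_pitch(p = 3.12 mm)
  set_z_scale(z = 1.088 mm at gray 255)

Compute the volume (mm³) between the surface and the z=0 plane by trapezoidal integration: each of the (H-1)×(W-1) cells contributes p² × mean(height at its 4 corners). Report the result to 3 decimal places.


727.354

height_mm = gray/255 × 1.088; cell vol = 3.12² × mean(4 corners)
unit = 3.12² × 1.088 / (4×255) = 0.0103834 mm³ per gray-sum
row 0: Σ corner-gray over 12 cells = 5800  → 60.2235
row 1: Σ corner-gray over 12 cells = 6788  → 70.4822
row 2: Σ corner-gray over 12 cells = 6435  → 66.8169
row 3: Σ corner-gray over 12 cells = 6556  → 68.0733
row 4: Σ corner-gray over 12 cells = 7224  → 75.0094
row 5: Σ corner-gray over 12 cells = 7055  → 73.2546
row 6: Σ corner-gray over 12 cells = 5914  → 61.4072
row 7: Σ corner-gray over 12 cells = 5539  → 57.5134
row 8: Σ corner-gray over 12 cells = 5408  → 56.1532
row 9: Σ corner-gray over 12 cells = 6170  → 64.0653
row 10: Σ corner-gray over 12 cells = 7161  → 74.3552
Σ rows: total corner-gray = 70050  → 727.3544 mm³


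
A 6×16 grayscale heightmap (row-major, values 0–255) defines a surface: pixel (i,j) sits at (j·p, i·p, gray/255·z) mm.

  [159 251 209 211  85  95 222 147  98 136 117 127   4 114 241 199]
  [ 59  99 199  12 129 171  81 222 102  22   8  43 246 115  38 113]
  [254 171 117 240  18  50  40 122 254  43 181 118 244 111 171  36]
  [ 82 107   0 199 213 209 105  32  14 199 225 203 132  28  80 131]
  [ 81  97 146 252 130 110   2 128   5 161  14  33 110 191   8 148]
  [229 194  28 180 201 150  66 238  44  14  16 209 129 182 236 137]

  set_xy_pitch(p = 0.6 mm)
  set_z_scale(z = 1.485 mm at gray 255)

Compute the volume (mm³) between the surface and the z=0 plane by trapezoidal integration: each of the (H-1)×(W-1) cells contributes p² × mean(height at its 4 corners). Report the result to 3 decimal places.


height_mm = gray/255 × 1.485; cell vol = 0.6² × mean(4 corners)
unit = 0.6² × 1.485 / (4×255) = 0.000524118 mm³ per gray-sum
row 0: Σ corner-gray over 15 cells = 7618  → 3.9927
row 1: Σ corner-gray over 15 cells = 7196  → 3.7716
row 2: Σ corner-gray over 15 cells = 7755  → 4.0645
row 3: Σ corner-gray over 15 cells = 6708  → 3.5158
row 4: Σ corner-gray over 15 cells = 7143  → 3.7438
Σ rows: total corner-gray = 36420  → 19.0884 mm³

19.088


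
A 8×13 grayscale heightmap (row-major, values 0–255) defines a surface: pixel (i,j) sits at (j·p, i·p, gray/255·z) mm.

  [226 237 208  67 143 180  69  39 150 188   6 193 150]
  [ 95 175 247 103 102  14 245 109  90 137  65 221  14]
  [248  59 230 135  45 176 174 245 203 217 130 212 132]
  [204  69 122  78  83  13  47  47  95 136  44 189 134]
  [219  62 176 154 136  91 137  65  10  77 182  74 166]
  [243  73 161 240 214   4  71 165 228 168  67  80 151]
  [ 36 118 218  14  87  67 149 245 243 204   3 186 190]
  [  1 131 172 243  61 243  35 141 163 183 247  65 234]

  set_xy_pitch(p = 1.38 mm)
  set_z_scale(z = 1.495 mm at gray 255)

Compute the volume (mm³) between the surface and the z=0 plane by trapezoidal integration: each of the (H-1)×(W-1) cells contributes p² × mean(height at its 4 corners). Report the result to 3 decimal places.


height_mm = gray/255 × 1.495; cell vol = 1.38² × mean(4 corners)
unit = 1.38² × 1.495 / (4×255) = 0.00279125 mm³ per gray-sum
row 0: Σ corner-gray over 12 cells = 6461  → 18.0343
row 1: Σ corner-gray over 12 cells = 7157  → 19.9770
row 2: Σ corner-gray over 12 cells = 6216  → 17.3504
row 3: Σ corner-gray over 12 cells = 4897  → 13.6688
row 4: Σ corner-gray over 12 cells = 6049  → 16.8843
row 5: Σ corner-gray over 12 cells = 6630  → 18.5060
row 6: Σ corner-gray over 12 cells = 6897  → 19.2513
Σ rows: total corner-gray = 44307  → 123.6720 mm³

123.672


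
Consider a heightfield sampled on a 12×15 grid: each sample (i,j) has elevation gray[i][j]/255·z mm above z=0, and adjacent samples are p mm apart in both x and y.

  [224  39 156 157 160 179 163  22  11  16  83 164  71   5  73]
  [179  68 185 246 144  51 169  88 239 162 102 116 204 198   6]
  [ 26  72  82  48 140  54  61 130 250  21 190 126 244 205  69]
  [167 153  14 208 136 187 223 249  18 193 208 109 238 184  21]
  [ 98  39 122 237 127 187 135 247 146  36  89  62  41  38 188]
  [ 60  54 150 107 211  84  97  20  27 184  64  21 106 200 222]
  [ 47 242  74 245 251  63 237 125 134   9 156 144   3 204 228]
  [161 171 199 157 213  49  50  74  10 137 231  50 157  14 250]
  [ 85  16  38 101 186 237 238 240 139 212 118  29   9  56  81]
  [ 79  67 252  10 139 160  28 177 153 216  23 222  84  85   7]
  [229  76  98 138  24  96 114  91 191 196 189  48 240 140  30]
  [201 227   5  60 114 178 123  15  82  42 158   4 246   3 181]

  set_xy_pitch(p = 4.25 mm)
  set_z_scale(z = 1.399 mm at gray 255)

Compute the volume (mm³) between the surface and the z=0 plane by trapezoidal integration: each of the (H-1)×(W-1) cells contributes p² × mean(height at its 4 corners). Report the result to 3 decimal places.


height_mm = gray/255 × 1.399; cell vol = 4.25² × mean(4 corners)
unit = 4.25² × 1.399 / (4×255) = 0.024774 mm³ per gray-sum
row 0: Σ corner-gray over 14 cells = 6878  → 170.3953
row 1: Σ corner-gray over 14 cells = 7470  → 185.0615
row 2: Σ corner-gray over 14 cells = 7769  → 192.4689
row 3: Σ corner-gray over 14 cells = 7726  → 191.4036
row 4: Σ corner-gray over 14 cells = 6230  → 154.3418
row 5: Σ corner-gray over 14 cells = 6981  → 172.9470
row 6: Σ corner-gray over 14 cells = 7484  → 185.4083
row 7: Σ corner-gray over 14 cells = 6839  → 169.4291
row 8: Σ corner-gray over 14 cells = 6722  → 166.5305
row 9: Σ corner-gray over 14 cells = 6859  → 169.9246
row 10: Σ corner-gray over 14 cells = 6437  → 159.4700
Σ rows: total corner-gray = 77395  → 1917.3805 mm³

1917.381


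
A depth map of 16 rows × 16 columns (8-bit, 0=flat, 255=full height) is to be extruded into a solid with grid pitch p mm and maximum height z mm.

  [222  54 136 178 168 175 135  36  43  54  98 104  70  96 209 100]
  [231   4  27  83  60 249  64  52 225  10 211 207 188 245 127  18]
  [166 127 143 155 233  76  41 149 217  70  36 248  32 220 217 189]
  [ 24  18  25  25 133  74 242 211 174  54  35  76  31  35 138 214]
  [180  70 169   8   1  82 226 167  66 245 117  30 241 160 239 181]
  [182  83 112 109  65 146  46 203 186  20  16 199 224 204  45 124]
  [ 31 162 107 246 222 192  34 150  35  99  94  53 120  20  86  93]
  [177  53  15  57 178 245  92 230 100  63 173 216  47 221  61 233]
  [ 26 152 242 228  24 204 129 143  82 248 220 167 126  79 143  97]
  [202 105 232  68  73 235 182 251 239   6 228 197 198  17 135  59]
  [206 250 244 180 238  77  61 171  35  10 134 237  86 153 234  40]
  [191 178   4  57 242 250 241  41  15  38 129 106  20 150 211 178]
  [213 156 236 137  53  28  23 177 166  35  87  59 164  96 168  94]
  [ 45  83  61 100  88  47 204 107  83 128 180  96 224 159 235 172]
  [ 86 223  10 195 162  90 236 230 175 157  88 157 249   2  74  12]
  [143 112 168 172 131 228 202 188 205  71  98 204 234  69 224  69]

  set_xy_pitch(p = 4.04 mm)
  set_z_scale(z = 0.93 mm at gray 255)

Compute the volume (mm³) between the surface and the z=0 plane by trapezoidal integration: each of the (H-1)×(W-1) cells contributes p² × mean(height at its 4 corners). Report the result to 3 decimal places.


height_mm = gray/255 × 0.93; cell vol = 4.04² × mean(4 corners)
unit = 4.04² × 0.93 / (4×255) = 0.0148815 mm³ per gray-sum
row 0: Σ corner-gray over 15 cells = 7187  → 106.9530
row 1: Σ corner-gray over 15 cells = 8036  → 119.5874
row 2: Σ corner-gray over 15 cells = 7063  → 105.1077
row 3: Σ corner-gray over 15 cells = 6783  → 100.9409
row 4: Σ corner-gray over 15 cells = 7625  → 113.4711
row 5: Σ corner-gray over 15 cells = 6986  → 103.9619
row 6: Σ corner-gray over 15 cells = 7276  → 108.2775
row 7: Σ corner-gray over 15 cells = 8409  → 125.1382
row 8: Σ corner-gray over 15 cells = 9090  → 135.2725
row 9: Σ corner-gray over 15 cells = 9059  → 134.8111
row 10: Σ corner-gray over 15 cells = 8199  → 122.0131
row 11: Σ corner-gray over 15 cells = 7210  → 107.2953
row 12: Σ corner-gray over 15 cells = 7284  → 108.3965
row 13: Σ corner-gray over 15 cells = 8001  → 119.0666
row 14: Σ corner-gray over 15 cells = 9018  → 134.2010
Σ rows: total corner-gray = 117226  → 1744.4939 mm³

1744.494


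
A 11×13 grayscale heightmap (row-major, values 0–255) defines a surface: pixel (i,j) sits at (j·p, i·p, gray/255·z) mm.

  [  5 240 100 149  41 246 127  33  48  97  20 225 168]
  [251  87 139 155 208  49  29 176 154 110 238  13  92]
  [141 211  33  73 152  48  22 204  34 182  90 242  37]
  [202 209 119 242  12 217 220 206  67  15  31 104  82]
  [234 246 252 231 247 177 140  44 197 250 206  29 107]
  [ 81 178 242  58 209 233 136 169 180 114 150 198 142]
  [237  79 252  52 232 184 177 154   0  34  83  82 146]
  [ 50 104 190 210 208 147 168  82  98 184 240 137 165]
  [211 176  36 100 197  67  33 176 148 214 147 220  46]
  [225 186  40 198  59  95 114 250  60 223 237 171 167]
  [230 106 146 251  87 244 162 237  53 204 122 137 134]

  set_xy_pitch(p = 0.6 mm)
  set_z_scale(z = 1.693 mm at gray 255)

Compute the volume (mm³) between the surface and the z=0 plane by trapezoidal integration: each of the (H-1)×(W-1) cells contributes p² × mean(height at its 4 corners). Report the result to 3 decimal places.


height_mm = gray/255 × 1.693; cell vol = 0.6² × mean(4 corners)
unit = 0.6² × 1.693 / (4×255) = 0.000597529 mm³ per gray-sum
row 0: Σ corner-gray over 12 cells = 5884  → 3.5159
row 1: Σ corner-gray over 12 cells = 5819  → 3.4770
row 2: Σ corner-gray over 12 cells = 5928  → 3.5422
row 3: Σ corner-gray over 12 cells = 7547  → 4.5096
row 4: Σ corner-gray over 12 cells = 8336  → 4.9810
row 5: Σ corner-gray over 12 cells = 6998  → 4.1815
row 6: Σ corner-gray over 12 cells = 6792  → 4.0584
row 7: Σ corner-gray over 12 cells = 7036  → 4.2042
row 8: Σ corner-gray over 12 cells = 6943  → 4.1486
row 9: Σ corner-gray over 12 cells = 7520  → 4.4934
Σ rows: total corner-gray = 68803  → 41.1118 mm³

41.112


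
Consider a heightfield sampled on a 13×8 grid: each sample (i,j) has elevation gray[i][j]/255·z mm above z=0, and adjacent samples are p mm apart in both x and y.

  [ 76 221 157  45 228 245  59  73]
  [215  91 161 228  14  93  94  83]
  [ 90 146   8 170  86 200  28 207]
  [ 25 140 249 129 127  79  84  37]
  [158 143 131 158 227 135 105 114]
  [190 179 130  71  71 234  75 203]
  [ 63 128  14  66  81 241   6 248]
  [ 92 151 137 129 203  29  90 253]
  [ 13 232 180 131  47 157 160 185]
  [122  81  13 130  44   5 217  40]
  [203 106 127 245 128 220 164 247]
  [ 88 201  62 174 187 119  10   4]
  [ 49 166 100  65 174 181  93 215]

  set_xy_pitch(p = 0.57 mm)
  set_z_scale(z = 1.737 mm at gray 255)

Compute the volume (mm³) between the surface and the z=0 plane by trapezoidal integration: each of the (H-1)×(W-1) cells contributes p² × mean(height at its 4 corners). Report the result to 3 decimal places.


23.484

height_mm = gray/255 × 1.737; cell vol = 0.57² × mean(4 corners)
unit = 0.57² × 1.737 / (4×255) = 0.000553286 mm³ per gray-sum
row 0: Σ corner-gray over 7 cells = 3719  → 2.0577
row 1: Σ corner-gray over 7 cells = 3233  → 1.7888
row 2: Σ corner-gray over 7 cells = 3251  → 1.7987
row 3: Σ corner-gray over 7 cells = 3748  → 2.0737
row 4: Σ corner-gray over 7 cells = 3983  → 2.2037
row 5: Σ corner-gray over 7 cells = 3296  → 1.8236
row 6: Σ corner-gray over 7 cells = 3206  → 1.7738
row 7: Σ corner-gray over 7 cells = 3835  → 2.1219
row 8: Σ corner-gray over 7 cells = 3154  → 1.7451
row 9: Σ corner-gray over 7 cells = 3572  → 1.9763
row 10: Σ corner-gray over 7 cells = 4028  → 2.2286
row 11: Σ corner-gray over 7 cells = 3420  → 1.8922
Σ rows: total corner-gray = 42445  → 23.4842 mm³


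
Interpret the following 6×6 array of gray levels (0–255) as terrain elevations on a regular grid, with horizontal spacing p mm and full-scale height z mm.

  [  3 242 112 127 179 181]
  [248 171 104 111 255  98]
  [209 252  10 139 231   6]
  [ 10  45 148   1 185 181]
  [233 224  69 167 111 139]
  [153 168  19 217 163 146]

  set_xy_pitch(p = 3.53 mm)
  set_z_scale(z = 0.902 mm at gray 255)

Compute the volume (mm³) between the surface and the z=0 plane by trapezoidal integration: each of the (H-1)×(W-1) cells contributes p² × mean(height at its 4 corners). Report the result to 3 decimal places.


155.119

height_mm = gray/255 × 0.902; cell vol = 3.53² × mean(4 corners)
unit = 3.53² × 0.902 / (4×255) = 0.0110193 mm³ per gray-sum
row 0: Σ corner-gray over 5 cells = 3132  → 34.5126
row 1: Σ corner-gray over 5 cells = 3107  → 34.2371
row 2: Σ corner-gray over 5 cells = 2428  → 26.7550
row 3: Σ corner-gray over 5 cells = 2463  → 27.1406
row 4: Σ corner-gray over 5 cells = 2947  → 32.4740
Σ rows: total corner-gray = 14077  → 155.1193 mm³


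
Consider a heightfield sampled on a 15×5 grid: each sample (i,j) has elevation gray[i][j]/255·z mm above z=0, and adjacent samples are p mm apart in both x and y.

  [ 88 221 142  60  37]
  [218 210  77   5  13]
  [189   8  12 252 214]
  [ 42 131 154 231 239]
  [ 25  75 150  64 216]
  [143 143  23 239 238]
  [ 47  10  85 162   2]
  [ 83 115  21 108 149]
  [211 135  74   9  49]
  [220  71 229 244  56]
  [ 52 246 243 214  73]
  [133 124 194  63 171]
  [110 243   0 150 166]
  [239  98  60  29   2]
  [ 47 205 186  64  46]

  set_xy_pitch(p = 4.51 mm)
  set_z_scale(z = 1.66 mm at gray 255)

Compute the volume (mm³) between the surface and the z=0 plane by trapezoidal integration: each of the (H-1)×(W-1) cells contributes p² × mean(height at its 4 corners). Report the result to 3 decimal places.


height_mm = gray/255 × 1.66; cell vol = 4.51² × mean(4 corners)
unit = 4.51² × 1.66 / (4×255) = 0.0331025 mm³ per gray-sum
row 0: Σ corner-gray over 4 cells = 1786  → 59.1211
row 1: Σ corner-gray over 4 cells = 1762  → 58.3266
row 2: Σ corner-gray over 4 cells = 2260  → 74.8117
row 3: Σ corner-gray over 4 cells = 2132  → 70.5746
row 4: Σ corner-gray over 4 cells = 2010  → 66.5361
row 5: Σ corner-gray over 4 cells = 1754  → 58.0618
row 6: Σ corner-gray over 4 cells = 1283  → 42.4705
row 7: Σ corner-gray over 4 cells = 1416  → 46.8732
row 8: Σ corner-gray over 4 cells = 2060  → 68.1912
row 9: Σ corner-gray over 4 cells = 2895  → 95.8318
row 10: Σ corner-gray over 4 cells = 2597  → 85.9672
row 11: Σ corner-gray over 4 cells = 2128  → 70.4422
row 12: Σ corner-gray over 4 cells = 1677  → 55.5129
row 13: Σ corner-gray over 4 cells = 1618  → 53.5599
Σ rows: total corner-gray = 27378  → 906.2807 mm³

906.281


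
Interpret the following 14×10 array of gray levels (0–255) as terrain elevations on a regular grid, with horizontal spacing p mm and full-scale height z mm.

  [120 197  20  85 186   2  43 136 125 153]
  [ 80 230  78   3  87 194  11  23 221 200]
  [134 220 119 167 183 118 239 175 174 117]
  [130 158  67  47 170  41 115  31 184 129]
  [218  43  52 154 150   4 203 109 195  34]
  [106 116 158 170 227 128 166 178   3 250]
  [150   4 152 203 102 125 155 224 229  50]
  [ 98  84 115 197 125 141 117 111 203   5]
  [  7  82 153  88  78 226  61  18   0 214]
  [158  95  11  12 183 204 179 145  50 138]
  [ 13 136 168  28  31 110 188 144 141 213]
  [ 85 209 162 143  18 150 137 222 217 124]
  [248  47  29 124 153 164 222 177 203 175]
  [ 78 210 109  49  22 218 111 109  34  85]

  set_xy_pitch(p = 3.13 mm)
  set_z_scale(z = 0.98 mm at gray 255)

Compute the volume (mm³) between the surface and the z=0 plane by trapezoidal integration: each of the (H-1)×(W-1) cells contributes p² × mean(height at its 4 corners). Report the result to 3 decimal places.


556.517

height_mm = gray/255 × 0.98; cell vol = 3.13² × mean(4 corners)
unit = 3.13² × 0.98 / (4×255) = 0.00941271 mm³ per gray-sum
row 0: Σ corner-gray over 9 cells = 3835  → 36.0977
row 1: Σ corner-gray over 9 cells = 5015  → 47.2047
row 2: Σ corner-gray over 9 cells = 4926  → 46.3670
row 3: Σ corner-gray over 9 cells = 3957  → 37.2461
row 4: Σ corner-gray over 9 cells = 4720  → 44.4280
row 5: Σ corner-gray over 9 cells = 5236  → 49.2849
row 6: Σ corner-gray over 9 cells = 4877  → 45.9058
row 7: Σ corner-gray over 9 cells = 3922  → 36.9166
row 8: Σ corner-gray over 9 cells = 3687  → 34.7047
row 9: Σ corner-gray over 9 cells = 4172  → 39.2698
row 10: Σ corner-gray over 9 cells = 4843  → 45.5857
row 11: Σ corner-gray over 9 cells = 5386  → 50.6968
row 12: Σ corner-gray over 9 cells = 4548  → 42.8090
Σ rows: total corner-gray = 59124  → 556.5169 mm³


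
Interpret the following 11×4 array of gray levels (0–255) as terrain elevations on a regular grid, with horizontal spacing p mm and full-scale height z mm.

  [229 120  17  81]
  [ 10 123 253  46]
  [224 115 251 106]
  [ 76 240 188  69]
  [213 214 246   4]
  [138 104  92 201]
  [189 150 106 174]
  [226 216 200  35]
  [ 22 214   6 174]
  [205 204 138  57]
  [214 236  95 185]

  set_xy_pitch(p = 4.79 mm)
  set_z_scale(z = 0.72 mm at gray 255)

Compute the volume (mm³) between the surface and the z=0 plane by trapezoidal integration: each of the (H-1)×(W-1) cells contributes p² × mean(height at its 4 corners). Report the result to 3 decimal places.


height_mm = gray/255 × 0.72; cell vol = 4.79² × mean(4 corners)
unit = 4.79² × 0.72 / (4×255) = 0.0161958 mm³ per gray-sum
row 0: Σ corner-gray over 3 cells = 1392  → 22.5446
row 1: Σ corner-gray over 3 cells = 1870  → 30.2862
row 2: Σ corner-gray over 3 cells = 2063  → 33.4120
row 3: Σ corner-gray over 3 cells = 2138  → 34.6267
row 4: Σ corner-gray over 3 cells = 1868  → 30.2538
row 5: Σ corner-gray over 3 cells = 1606  → 26.0105
row 6: Σ corner-gray over 3 cells = 1968  → 31.8734
row 7: Σ corner-gray over 3 cells = 1729  → 28.0026
row 8: Σ corner-gray over 3 cells = 1582  → 25.6218
row 9: Σ corner-gray over 3 cells = 2007  → 32.5050
Σ rows: total corner-gray = 18223  → 295.1367 mm³

295.137


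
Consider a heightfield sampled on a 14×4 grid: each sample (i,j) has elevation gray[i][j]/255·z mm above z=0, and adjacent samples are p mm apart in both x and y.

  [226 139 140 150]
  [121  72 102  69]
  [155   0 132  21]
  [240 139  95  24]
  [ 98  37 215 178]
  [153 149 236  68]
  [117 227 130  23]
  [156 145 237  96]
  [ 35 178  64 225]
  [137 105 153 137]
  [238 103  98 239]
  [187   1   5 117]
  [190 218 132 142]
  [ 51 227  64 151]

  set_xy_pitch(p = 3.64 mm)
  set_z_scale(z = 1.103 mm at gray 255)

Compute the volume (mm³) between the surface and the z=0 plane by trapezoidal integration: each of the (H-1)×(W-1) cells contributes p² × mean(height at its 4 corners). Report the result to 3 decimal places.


285.724

height_mm = gray/255 × 1.103; cell vol = 3.64² × mean(4 corners)
unit = 3.64² × 1.103 / (4×255) = 0.0143278 mm³ per gray-sum
row 0: Σ corner-gray over 3 cells = 1472  → 21.0905
row 1: Σ corner-gray over 3 cells = 978  → 14.0125
row 2: Σ corner-gray over 3 cells = 1172  → 16.7921
row 3: Σ corner-gray over 3 cells = 1512  → 21.6636
row 4: Σ corner-gray over 3 cells = 1771  → 25.3745
row 5: Σ corner-gray over 3 cells = 1845  → 26.4347
row 6: Σ corner-gray over 3 cells = 1870  → 26.7929
row 7: Σ corner-gray over 3 cells = 1760  → 25.2168
row 8: Σ corner-gray over 3 cells = 1534  → 21.9788
row 9: Σ corner-gray over 3 cells = 1669  → 23.9130
row 10: Σ corner-gray over 3 cells = 1195  → 17.1217
row 11: Σ corner-gray over 3 cells = 1348  → 19.3138
row 12: Σ corner-gray over 3 cells = 1816  → 26.0192
Σ rows: total corner-gray = 19942  → 285.7241 mm³


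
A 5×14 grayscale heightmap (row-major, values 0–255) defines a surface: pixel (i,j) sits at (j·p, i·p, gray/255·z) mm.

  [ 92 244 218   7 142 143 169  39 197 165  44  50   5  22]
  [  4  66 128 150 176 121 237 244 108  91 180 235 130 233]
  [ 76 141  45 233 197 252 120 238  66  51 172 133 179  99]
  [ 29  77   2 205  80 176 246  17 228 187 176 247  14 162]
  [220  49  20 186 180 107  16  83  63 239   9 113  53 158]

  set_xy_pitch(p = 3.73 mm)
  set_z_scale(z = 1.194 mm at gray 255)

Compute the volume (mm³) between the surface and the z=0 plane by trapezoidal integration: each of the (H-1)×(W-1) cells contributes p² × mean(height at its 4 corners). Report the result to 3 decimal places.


height_mm = gray/255 × 1.194; cell vol = 3.73² × mean(4 corners)
unit = 3.73² × 1.194 / (4×255) = 0.0162863 mm³ per gray-sum
row 0: Σ corner-gray over 13 cells = 6929  → 112.8476
row 1: Σ corner-gray over 13 cells = 7798  → 127.0004
row 2: Σ corner-gray over 13 cells = 7330  → 119.3784
row 3: Σ corner-gray over 13 cells = 6115  → 99.5906
Σ rows: total corner-gray = 28172  → 458.8170 mm³

458.817


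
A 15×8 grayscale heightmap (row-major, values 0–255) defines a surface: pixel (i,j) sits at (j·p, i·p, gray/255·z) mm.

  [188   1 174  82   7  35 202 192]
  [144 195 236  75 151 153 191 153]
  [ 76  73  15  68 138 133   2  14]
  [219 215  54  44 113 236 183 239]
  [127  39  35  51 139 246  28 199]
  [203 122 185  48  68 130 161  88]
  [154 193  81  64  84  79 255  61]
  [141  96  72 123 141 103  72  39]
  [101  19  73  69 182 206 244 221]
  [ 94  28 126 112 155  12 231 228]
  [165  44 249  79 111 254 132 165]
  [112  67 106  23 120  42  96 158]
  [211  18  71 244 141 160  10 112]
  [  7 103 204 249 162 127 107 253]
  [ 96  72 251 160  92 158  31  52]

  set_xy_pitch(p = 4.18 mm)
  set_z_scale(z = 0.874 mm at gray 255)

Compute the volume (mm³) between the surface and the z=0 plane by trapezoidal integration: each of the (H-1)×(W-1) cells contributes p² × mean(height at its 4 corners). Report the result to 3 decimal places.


height_mm = gray/255 × 0.874; cell vol = 4.18² × mean(4 corners)
unit = 4.18² × 0.874 / (4×255) = 0.0149714 mm³ per gray-sum
row 0: Σ corner-gray over 7 cells = 3681  → 55.1099
row 1: Σ corner-gray over 7 cells = 3247  → 48.6123
row 2: Σ corner-gray over 7 cells = 3096  → 46.3516
row 3: Σ corner-gray over 7 cells = 3550  → 53.1486
row 4: Σ corner-gray over 7 cells = 3121  → 46.7259
row 5: Σ corner-gray over 7 cells = 3446  → 51.5916
row 6: Σ corner-gray over 7 cells = 3121  → 46.7259
row 7: Σ corner-gray over 7 cells = 3302  → 49.4357
row 8: Σ corner-gray over 7 cells = 3558  → 53.2684
row 9: Σ corner-gray over 7 cells = 3718  → 55.6638
row 10: Σ corner-gray over 7 cells = 3246  → 48.5973
row 11: Σ corner-gray over 7 cells = 2789  → 41.7554
row 12: Σ corner-gray over 7 cells = 3775  → 56.5172
row 13: Σ corner-gray over 7 cells = 3840  → 57.4904
Σ rows: total corner-gray = 47490  → 710.9941 mm³

710.994


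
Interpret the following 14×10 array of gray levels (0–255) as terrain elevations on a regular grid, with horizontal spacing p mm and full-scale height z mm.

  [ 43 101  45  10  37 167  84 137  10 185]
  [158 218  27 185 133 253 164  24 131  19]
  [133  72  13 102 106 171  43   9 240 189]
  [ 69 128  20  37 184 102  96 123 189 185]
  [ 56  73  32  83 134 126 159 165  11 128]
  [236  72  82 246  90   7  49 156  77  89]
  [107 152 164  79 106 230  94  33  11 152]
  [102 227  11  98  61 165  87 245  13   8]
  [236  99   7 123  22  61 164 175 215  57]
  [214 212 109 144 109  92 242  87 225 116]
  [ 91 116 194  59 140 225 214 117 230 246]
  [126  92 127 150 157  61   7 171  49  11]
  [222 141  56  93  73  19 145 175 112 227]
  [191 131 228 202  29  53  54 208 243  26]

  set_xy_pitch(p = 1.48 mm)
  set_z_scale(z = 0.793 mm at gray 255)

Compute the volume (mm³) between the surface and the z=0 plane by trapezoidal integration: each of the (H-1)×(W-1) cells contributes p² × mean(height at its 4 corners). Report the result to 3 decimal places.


93.227

height_mm = gray/255 × 0.793; cell vol = 1.48² × mean(4 corners)
unit = 1.48² × 0.793 / (4×255) = 0.00170293 mm³ per gray-sum
row 0: Σ corner-gray over 9 cells = 3857  → 6.5682
row 1: Σ corner-gray over 9 cells = 4281  → 7.2902
row 2: Σ corner-gray over 9 cells = 3846  → 6.5495
row 3: Σ corner-gray over 9 cells = 3762  → 6.4064
row 4: Σ corner-gray over 9 cells = 3633  → 6.1867
row 5: Σ corner-gray over 9 cells = 3880  → 6.6074
row 6: Σ corner-gray over 9 cells = 3921  → 6.6772
row 7: Σ corner-gray over 9 cells = 3949  → 6.7249
row 8: Σ corner-gray over 9 cells = 4795  → 8.1655
row 9: Σ corner-gray over 9 cells = 5697  → 9.7016
row 10: Σ corner-gray over 9 cells = 4692  → 7.9901
row 11: Σ corner-gray over 9 cells = 3842  → 6.5427
row 12: Σ corner-gray over 9 cells = 4590  → 7.8164
Σ rows: total corner-gray = 54745  → 93.2268 mm³


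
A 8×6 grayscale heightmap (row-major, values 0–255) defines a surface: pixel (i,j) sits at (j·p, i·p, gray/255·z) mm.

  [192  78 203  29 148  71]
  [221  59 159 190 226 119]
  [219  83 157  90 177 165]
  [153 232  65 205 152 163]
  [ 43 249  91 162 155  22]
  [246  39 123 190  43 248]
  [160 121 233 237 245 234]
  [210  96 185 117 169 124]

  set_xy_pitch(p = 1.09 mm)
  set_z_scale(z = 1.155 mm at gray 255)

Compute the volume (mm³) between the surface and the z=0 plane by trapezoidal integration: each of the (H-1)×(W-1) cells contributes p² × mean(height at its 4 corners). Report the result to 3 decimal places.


28.743

height_mm = gray/255 × 1.155; cell vol = 1.09² × mean(4 corners)
unit = 1.09² × 1.155 / (4×255) = 0.00134535 mm³ per gray-sum
row 0: Σ corner-gray over 5 cells = 2787  → 3.7495
row 1: Σ corner-gray over 5 cells = 3006  → 4.0441
row 2: Σ corner-gray over 5 cells = 3022  → 4.0656
row 3: Σ corner-gray over 5 cells = 3003  → 4.0401
row 4: Σ corner-gray over 5 cells = 2663  → 3.5827
row 5: Σ corner-gray over 5 cells = 3350  → 4.5069
row 6: Σ corner-gray over 5 cells = 3534  → 4.7545
Σ rows: total corner-gray = 21365  → 28.7434 mm³


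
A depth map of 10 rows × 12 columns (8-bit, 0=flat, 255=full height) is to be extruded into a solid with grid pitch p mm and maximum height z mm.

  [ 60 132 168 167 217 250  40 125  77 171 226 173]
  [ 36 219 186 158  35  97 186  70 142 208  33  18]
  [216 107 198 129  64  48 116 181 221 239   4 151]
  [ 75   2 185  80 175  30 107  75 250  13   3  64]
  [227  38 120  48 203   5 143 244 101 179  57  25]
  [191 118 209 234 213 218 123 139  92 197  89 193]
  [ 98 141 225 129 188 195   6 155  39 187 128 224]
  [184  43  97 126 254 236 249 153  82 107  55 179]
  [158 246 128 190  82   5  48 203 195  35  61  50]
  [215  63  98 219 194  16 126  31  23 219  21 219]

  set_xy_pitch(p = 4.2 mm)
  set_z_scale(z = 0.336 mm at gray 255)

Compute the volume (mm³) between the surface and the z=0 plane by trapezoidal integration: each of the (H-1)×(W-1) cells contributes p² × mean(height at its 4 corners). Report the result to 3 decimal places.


height_mm = gray/255 × 0.336; cell vol = 4.2² × mean(4 corners)
unit = 4.2² × 0.336 / (4×255) = 0.00581082 mm³ per gray-sum
row 0: Σ corner-gray over 11 cells = 6101  → 35.4518
row 1: Σ corner-gray over 11 cells = 5703  → 33.1391
row 2: Σ corner-gray over 11 cells = 4960  → 28.8217
row 3: Σ corner-gray over 11 cells = 4507  → 26.1894
row 4: Σ corner-gray over 11 cells = 6176  → 35.8876
row 5: Σ corner-gray over 11 cells = 6756  → 39.2579
row 6: Σ corner-gray over 11 cells = 6275  → 36.4629
row 7: Σ corner-gray over 11 cells = 5761  → 33.4762
row 8: Σ corner-gray over 11 cells = 5048  → 29.3330
Σ rows: total corner-gray = 51287  → 298.0197 mm³

298.020


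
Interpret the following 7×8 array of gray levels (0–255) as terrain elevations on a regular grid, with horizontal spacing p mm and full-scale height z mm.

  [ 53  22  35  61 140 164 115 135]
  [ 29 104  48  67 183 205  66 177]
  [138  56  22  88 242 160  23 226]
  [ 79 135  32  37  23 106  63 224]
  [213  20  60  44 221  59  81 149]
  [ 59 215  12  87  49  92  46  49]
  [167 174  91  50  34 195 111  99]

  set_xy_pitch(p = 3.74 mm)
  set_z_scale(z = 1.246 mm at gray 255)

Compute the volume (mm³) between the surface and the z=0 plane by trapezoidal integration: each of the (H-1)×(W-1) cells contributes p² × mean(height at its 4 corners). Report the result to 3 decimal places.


height_mm = gray/255 × 1.246; cell vol = 3.74² × mean(4 corners)
unit = 3.74² × 1.246 / (4×255) = 0.0170868 mm³ per gray-sum
row 0: Σ corner-gray over 7 cells = 2814  → 48.0823
row 1: Σ corner-gray over 7 cells = 3098  → 52.9349
row 2: Σ corner-gray over 7 cells = 2641  → 45.1263
row 3: Σ corner-gray over 7 cells = 2427  → 41.4697
row 4: Σ corner-gray over 7 cells = 2442  → 41.7260
row 5: Σ corner-gray over 7 cells = 2686  → 45.8952
Σ rows: total corner-gray = 16108  → 275.2344 mm³

275.234


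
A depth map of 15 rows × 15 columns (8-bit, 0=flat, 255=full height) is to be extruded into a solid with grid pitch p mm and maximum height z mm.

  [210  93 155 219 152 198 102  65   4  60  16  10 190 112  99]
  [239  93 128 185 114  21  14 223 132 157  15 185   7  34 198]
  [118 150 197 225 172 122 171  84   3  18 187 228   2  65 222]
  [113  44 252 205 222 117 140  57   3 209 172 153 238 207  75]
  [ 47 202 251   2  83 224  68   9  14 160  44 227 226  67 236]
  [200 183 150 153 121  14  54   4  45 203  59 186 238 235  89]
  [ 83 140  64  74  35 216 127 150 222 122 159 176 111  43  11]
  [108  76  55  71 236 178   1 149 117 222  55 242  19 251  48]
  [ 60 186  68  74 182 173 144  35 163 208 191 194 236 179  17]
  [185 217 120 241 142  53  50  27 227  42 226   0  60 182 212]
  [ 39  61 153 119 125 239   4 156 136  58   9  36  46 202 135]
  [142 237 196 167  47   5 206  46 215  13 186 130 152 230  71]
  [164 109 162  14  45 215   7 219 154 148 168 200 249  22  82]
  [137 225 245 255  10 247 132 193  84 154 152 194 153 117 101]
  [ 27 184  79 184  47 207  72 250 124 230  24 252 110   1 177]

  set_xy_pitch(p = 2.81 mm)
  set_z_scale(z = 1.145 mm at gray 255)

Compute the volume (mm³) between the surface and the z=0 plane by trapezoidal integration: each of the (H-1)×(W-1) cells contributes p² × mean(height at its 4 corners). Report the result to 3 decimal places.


901.099

height_mm = gray/255 × 1.145; cell vol = 2.81² × mean(4 corners)
unit = 2.81² × 1.145 / (4×255) = 0.00886376 mm³ per gray-sum
row 0: Σ corner-gray over 14 cells = 6114  → 54.1930
row 1: Σ corner-gray over 14 cells = 6641  → 58.8642
row 2: Σ corner-gray over 14 cells = 7814  → 69.2614
row 3: Σ corner-gray over 14 cells = 7663  → 67.9230
row 4: Σ corner-gray over 14 cells = 7016  → 62.1881
row 5: Σ corner-gray over 14 cells = 6951  → 61.6120
row 6: Σ corner-gray over 14 cells = 6872  → 60.9118
row 7: Σ corner-gray over 14 cells = 7643  → 67.7457
row 8: Σ corner-gray over 14 cells = 7714  → 68.3750
row 9: Σ corner-gray over 14 cells = 6433  → 57.0206
row 10: Σ corner-gray over 14 cells = 6735  → 59.6974
row 11: Σ corner-gray over 14 cells = 7543  → 66.8593
row 12: Σ corner-gray over 14 cells = 8230  → 72.9487
row 13: Σ corner-gray over 14 cells = 8292  → 73.4983
Σ rows: total corner-gray = 101661  → 901.0986 mm³


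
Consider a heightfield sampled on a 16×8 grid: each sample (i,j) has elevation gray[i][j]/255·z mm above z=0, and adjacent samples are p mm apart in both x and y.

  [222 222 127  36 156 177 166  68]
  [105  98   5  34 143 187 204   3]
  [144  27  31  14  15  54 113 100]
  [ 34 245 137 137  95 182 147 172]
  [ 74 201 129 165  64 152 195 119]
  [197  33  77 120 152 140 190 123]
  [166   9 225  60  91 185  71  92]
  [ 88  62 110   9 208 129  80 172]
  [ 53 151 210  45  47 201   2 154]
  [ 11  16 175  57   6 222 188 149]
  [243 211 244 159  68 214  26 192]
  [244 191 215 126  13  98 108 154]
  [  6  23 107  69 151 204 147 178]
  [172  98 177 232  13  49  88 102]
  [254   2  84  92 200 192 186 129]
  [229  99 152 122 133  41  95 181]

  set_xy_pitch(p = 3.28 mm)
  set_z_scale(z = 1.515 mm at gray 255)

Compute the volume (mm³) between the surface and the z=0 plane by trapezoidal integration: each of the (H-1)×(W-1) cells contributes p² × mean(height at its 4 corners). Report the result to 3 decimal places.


height_mm = gray/255 × 1.515; cell vol = 3.28² × mean(4 corners)
unit = 3.28² × 1.515 / (4×255) = 0.0159794 mm³ per gray-sum
row 0: Σ corner-gray over 7 cells = 3508  → 56.0557
row 1: Σ corner-gray over 7 cells = 2202  → 35.1866
row 2: Σ corner-gray over 7 cells = 2844  → 45.4454
row 3: Σ corner-gray over 7 cells = 4097  → 65.4676
row 4: Σ corner-gray over 7 cells = 3749  → 59.9067
row 5: Σ corner-gray over 7 cells = 3284  → 52.4763
row 6: Σ corner-gray over 7 cells = 2996  → 47.8742
row 7: Σ corner-gray over 7 cells = 2975  → 47.5387
row 8: Σ corner-gray over 7 cells = 3007  → 48.0500
row 9: Σ corner-gray over 7 cells = 3767  → 60.1944
row 10: Σ corner-gray over 7 cells = 4179  → 66.7779
row 11: Σ corner-gray over 7 cells = 3486  → 55.7041
row 12: Σ corner-gray over 7 cells = 3174  → 50.7186
row 13: Σ corner-gray over 7 cells = 3483  → 55.6562
row 14: Σ corner-gray over 7 cells = 3589  → 57.3500
Σ rows: total corner-gray = 50340  → 804.4024 mm³

804.402


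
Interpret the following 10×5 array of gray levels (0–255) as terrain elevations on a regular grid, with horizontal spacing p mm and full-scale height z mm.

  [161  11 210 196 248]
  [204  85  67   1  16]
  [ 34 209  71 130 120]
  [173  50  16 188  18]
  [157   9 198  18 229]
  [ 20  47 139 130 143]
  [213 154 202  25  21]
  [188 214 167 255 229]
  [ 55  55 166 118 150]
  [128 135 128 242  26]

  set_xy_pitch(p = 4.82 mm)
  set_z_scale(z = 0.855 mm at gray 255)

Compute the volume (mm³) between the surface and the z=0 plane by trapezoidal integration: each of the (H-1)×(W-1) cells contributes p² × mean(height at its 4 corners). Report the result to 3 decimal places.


height_mm = gray/255 × 0.855; cell vol = 4.82² × mean(4 corners)
unit = 4.82² × 0.855 / (4×255) = 0.0194742 mm³ per gray-sum
row 0: Σ corner-gray over 4 cells = 1769  → 34.4499
row 1: Σ corner-gray over 4 cells = 1500  → 29.2113
row 2: Σ corner-gray over 4 cells = 1673  → 32.5804
row 3: Σ corner-gray over 4 cells = 1535  → 29.8929
row 4: Σ corner-gray over 4 cells = 1631  → 31.7624
row 5: Σ corner-gray over 4 cells = 1791  → 34.8783
row 6: Σ corner-gray over 4 cells = 2685  → 52.2883
row 7: Σ corner-gray over 4 cells = 2572  → 50.0877
row 8: Σ corner-gray over 4 cells = 2047  → 39.8637
Σ rows: total corner-gray = 17203  → 335.0150 mm³

335.015


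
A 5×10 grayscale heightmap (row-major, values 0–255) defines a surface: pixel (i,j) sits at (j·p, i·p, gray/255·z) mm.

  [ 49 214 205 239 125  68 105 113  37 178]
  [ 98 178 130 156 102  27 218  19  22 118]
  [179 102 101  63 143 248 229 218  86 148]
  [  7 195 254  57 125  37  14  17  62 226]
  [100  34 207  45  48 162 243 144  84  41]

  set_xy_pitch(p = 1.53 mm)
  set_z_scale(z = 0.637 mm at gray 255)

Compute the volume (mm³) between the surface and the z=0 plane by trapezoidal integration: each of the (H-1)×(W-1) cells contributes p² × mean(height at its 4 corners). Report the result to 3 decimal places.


25.259

height_mm = gray/255 × 0.637; cell vol = 1.53² × mean(4 corners)
unit = 1.53² × 0.637 / (4×255) = 0.00146191 mm³ per gray-sum
row 0: Σ corner-gray over 9 cells = 4359  → 6.3725
row 1: Σ corner-gray over 9 cells = 4627  → 6.7643
row 2: Σ corner-gray over 9 cells = 4462  → 6.5231
row 3: Σ corner-gray over 9 cells = 3830  → 5.5991
Σ rows: total corner-gray = 17278  → 25.2590 mm³


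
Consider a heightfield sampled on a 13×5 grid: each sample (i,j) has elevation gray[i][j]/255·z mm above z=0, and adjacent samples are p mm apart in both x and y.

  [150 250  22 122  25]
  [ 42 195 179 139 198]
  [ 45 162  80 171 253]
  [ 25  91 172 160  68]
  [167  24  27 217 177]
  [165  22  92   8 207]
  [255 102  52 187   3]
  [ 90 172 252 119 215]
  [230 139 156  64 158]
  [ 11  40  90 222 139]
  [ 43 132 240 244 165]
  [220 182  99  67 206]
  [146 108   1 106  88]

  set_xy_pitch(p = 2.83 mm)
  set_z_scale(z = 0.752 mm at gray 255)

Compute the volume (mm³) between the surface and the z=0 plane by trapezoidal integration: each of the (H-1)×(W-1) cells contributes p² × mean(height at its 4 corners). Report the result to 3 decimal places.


147.515

height_mm = gray/255 × 0.752; cell vol = 2.83² × mean(4 corners)
unit = 2.83² × 0.752 / (4×255) = 0.0059046 mm³ per gray-sum
row 0: Σ corner-gray over 4 cells = 2229  → 13.1614
row 1: Σ corner-gray over 4 cells = 2390  → 14.1120
row 2: Σ corner-gray over 4 cells = 2063  → 12.1812
row 3: Σ corner-gray over 4 cells = 1819  → 10.7405
row 4: Σ corner-gray over 4 cells = 1496  → 8.8333
row 5: Σ corner-gray over 4 cells = 1556  → 9.1876
row 6: Σ corner-gray over 4 cells = 2331  → 13.7636
row 7: Σ corner-gray over 4 cells = 2497  → 14.7438
row 8: Σ corner-gray over 4 cells = 1960  → 11.5730
row 9: Σ corner-gray over 4 cells = 2294  → 13.5452
row 10: Σ corner-gray over 4 cells = 2562  → 15.1276
row 11: Σ corner-gray over 4 cells = 1786  → 10.5456
Σ rows: total corner-gray = 24983  → 147.5146 mm³


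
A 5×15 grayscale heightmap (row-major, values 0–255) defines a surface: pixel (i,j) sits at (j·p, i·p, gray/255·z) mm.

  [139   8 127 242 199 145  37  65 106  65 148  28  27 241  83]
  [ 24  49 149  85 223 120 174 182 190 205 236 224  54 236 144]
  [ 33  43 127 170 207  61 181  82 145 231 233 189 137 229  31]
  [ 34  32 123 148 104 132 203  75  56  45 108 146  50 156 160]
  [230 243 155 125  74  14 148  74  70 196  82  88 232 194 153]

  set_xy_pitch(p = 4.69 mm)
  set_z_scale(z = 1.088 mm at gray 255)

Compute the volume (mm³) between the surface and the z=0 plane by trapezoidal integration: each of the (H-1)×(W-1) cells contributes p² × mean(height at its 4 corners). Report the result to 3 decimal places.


height_mm = gray/255 × 1.088; cell vol = 4.69² × mean(4 corners)
unit = 4.69² × 1.088 / (4×255) = 0.0234625 mm³ per gray-sum
row 0: Σ corner-gray over 14 cells = 7520  → 176.4381
row 1: Σ corner-gray over 14 cells = 8556  → 200.7452
row 2: Σ corner-gray over 14 cells = 7084  → 166.2084
row 3: Σ corner-gray over 14 cells = 6723  → 157.7384
Σ rows: total corner-gray = 29883  → 701.1301 mm³

701.130
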